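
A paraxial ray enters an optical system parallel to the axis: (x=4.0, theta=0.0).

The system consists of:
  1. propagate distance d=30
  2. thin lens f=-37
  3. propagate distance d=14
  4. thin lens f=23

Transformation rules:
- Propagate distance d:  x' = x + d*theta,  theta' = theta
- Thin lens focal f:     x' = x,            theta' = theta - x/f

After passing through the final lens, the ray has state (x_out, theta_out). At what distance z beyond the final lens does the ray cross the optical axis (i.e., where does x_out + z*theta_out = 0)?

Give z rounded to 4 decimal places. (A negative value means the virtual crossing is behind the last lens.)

Initial: x=4.0000 theta=0.0000
After 1 (propagate distance d=30): x=4.0000 theta=0.0000
After 2 (thin lens f=-37): x=4.0000 theta=4/37 (≈0.1081)
After 3 (propagate distance d=14): x=204/37 (≈5.5135) theta=4/37 (≈0.1081)
After 4 (thin lens f=23): x=204/37 (≈5.5135) theta=-112/851 (≈-0.1316)
z_focus = -x_out/theta_out = -(204/37)/(-112/851) = 1173/28 ≈ 41.8929
Rounded to 4 decimal places: z = 41.8929

Answer: 41.8929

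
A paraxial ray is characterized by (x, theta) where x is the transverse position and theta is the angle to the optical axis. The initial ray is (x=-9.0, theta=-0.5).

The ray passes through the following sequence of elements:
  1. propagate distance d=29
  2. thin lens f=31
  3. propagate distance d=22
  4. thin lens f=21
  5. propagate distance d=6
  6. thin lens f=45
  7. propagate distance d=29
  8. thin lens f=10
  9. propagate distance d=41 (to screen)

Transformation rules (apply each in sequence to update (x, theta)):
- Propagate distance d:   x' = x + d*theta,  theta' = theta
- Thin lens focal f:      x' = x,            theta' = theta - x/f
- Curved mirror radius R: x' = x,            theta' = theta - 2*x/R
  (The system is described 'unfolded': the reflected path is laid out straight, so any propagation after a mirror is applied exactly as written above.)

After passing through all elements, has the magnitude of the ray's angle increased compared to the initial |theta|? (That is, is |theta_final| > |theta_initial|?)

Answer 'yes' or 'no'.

Answer: yes

Derivation:
Initial: x=-9.0000 theta=-0.5000
After 1 (propagate distance d=29): x=-23.5000 theta=-0.5000
After 2 (thin lens f=31): x=-23.5000 theta=8/31 (≈0.2581)
After 3 (propagate distance d=22): x=-1105/62 (≈-17.8226) theta=8/31 (≈0.2581)
After 4 (thin lens f=21): x=-1105/62 (≈-17.8226) theta=1441/1302 (≈1.1068)
After 5 (propagate distance d=6): x=-4853/434 (≈-11.1820) theta=1441/1302 (≈1.1068)
After 6 (thin lens f=45): x=-4853/434 (≈-11.1820) theta=13234/9765 (≈1.3552)
After 7 (propagate distance d=29): x=549187/19530 (≈28.1202) theta=13234/9765 (≈1.3552)
After 8 (thin lens f=10): x=549187/19530 (≈28.1202) theta=-284507/195300 (≈-1.4568)
After 9 (propagate distance d=41 (to screen)): x=-2057639/65100 (≈-31.6074) theta=-284507/195300 (≈-1.4568)
|theta_initial|=0.5000 |theta_final|=284507/195300 (≈1.4568) -> increased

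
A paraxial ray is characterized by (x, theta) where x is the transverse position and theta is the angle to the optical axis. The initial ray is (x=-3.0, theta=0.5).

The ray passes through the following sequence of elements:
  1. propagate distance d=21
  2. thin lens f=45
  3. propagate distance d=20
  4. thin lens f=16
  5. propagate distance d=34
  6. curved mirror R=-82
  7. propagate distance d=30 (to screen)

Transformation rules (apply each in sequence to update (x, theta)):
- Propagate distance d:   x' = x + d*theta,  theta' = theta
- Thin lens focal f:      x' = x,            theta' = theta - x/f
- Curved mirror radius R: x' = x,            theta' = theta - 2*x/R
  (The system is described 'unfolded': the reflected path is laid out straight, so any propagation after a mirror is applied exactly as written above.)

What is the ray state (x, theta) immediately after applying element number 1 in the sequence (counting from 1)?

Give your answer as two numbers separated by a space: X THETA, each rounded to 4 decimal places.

Initial: x=-3.0000 theta=0.5000
After 1 (propagate distance d=21): x=7.5000 theta=0.5000
Rounded to 4 decimal places: x = 7.5000, theta = 0.5000

Answer: 7.5000 0.5000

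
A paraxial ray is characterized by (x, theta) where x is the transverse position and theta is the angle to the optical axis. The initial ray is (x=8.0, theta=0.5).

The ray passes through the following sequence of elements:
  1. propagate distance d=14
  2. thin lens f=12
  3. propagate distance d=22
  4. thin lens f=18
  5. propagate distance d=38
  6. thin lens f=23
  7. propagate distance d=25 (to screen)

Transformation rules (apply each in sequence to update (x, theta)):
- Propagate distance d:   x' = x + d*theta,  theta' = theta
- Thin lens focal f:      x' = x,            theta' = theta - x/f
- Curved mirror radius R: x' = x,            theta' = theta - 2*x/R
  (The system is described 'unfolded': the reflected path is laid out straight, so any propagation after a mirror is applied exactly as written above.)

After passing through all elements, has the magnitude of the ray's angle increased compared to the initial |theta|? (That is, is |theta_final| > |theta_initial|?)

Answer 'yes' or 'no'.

Answer: no

Derivation:
Initial: x=8.0000 theta=0.5000
After 1 (propagate distance d=14): x=15.0000 theta=0.5000
After 2 (thin lens f=12): x=15.0000 theta=-0.7500
After 3 (propagate distance d=22): x=-1.5000 theta=-0.7500
After 4 (thin lens f=18): x=-1.5000 theta=-2/3 (≈-0.6667)
After 5 (propagate distance d=38): x=-161/6 (≈-26.8333) theta=-2/3 (≈-0.6667)
After 6 (thin lens f=23): x=-161/6 (≈-26.8333) theta=0.5000
After 7 (propagate distance d=25 (to screen)): x=-43/3 (≈-14.3333) theta=0.5000
|theta_initial|=0.5000 |theta_final|=0.5000 -> not increased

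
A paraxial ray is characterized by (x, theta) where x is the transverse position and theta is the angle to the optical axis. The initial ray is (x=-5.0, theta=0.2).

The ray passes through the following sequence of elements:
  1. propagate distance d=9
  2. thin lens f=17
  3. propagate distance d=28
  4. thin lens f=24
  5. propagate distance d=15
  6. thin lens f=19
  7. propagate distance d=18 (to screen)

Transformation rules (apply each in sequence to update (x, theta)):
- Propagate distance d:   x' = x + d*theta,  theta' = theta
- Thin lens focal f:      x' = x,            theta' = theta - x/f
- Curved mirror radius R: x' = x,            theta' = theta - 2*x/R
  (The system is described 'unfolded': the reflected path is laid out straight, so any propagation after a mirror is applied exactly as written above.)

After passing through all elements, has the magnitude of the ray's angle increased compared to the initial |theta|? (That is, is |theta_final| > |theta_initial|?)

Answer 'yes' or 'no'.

Answer: yes

Derivation:
Initial: x=-5.0000 theta=0.2000
After 1 (propagate distance d=9): x=-3.2000 theta=0.2000
After 2 (thin lens f=17): x=-3.2000 theta=33/85 (≈0.3882)
After 3 (propagate distance d=28): x=652/85 (≈7.6706) theta=33/85 (≈0.3882)
After 4 (thin lens f=24): x=652/85 (≈7.6706) theta=7/102 (≈0.0686)
After 5 (propagate distance d=15): x=8.7000 theta=7/102 (≈0.0686)
After 6 (thin lens f=19): x=8.7000 theta=-1886/4845 (≈-0.3893)
After 7 (propagate distance d=18 (to screen)): x=5469/3230 (≈1.6932) theta=-1886/4845 (≈-0.3893)
|theta_initial|=0.2000 |theta_final|=1886/4845 (≈0.3893) -> increased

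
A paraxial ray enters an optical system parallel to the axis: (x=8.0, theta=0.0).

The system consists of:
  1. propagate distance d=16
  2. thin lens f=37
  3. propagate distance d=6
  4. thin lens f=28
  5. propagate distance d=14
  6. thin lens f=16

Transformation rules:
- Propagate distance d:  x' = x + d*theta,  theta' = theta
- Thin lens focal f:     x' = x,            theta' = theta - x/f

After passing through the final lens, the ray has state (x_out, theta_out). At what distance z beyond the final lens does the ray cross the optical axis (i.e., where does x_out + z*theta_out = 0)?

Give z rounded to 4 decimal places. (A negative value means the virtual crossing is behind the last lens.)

Answer: 0.6815

Derivation:
Initial: x=8.0000 theta=0.0000
After 1 (propagate distance d=16): x=8.0000 theta=0.0000
After 2 (thin lens f=37): x=8.0000 theta=-8/37 (≈-0.2162)
After 3 (propagate distance d=6): x=248/37 (≈6.7027) theta=-8/37 (≈-0.2162)
After 4 (thin lens f=28): x=248/37 (≈6.7027) theta=-118/259 (≈-0.4556)
After 5 (propagate distance d=14): x=12/37 (≈0.3243) theta=-118/259 (≈-0.4556)
After 6 (thin lens f=16): x=12/37 (≈0.3243) theta=-493/1036 (≈-0.4759)
z_focus = -x_out/theta_out = -(12/37)/(-493/1036) = 336/493 ≈ 0.6815
Rounded to 4 decimal places: z = 0.6815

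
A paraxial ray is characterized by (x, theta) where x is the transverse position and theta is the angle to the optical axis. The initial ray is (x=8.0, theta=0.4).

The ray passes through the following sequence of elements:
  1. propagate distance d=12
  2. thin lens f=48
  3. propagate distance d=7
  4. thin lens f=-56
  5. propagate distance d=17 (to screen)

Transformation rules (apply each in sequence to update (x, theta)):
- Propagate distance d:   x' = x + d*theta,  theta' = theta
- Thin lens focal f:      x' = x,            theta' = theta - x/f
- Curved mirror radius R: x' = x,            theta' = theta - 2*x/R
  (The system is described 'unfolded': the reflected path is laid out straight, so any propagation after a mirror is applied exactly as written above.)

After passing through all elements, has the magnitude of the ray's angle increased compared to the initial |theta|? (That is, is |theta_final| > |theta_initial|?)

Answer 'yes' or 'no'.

Answer: no

Derivation:
Initial: x=8.0000 theta=0.4000
After 1 (propagate distance d=12): x=12.8000 theta=0.4000
After 2 (thin lens f=48): x=12.8000 theta=2/15 (≈0.1333)
After 3 (propagate distance d=7): x=206/15 (≈13.7333) theta=2/15 (≈0.1333)
After 4 (thin lens f=-56): x=206/15 (≈13.7333) theta=53/140 (≈0.3786)
After 5 (propagate distance d=17 (to screen)): x=8471/420 (≈20.1690) theta=53/140 (≈0.3786)
|theta_initial|=0.4000 |theta_final|=53/140 (≈0.3786) -> not increased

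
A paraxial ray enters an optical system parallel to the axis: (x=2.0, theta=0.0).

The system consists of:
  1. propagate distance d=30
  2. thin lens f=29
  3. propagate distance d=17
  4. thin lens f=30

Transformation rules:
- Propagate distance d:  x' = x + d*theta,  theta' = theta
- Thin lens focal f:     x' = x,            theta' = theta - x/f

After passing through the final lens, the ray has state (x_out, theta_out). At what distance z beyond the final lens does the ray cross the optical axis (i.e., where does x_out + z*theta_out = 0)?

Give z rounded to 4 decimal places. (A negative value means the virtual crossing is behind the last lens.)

Initial: x=2.0000 theta=0.0000
After 1 (propagate distance d=30): x=2.0000 theta=0.0000
After 2 (thin lens f=29): x=2.0000 theta=-2/29 (≈-0.0690)
After 3 (propagate distance d=17): x=24/29 (≈0.8276) theta=-2/29 (≈-0.0690)
After 4 (thin lens f=30): x=24/29 (≈0.8276) theta=-14/145 (≈-0.0966)
z_focus = -x_out/theta_out = -(24/29)/(-14/145) = 60/7 ≈ 8.5714
Rounded to 4 decimal places: z = 8.5714

Answer: 8.5714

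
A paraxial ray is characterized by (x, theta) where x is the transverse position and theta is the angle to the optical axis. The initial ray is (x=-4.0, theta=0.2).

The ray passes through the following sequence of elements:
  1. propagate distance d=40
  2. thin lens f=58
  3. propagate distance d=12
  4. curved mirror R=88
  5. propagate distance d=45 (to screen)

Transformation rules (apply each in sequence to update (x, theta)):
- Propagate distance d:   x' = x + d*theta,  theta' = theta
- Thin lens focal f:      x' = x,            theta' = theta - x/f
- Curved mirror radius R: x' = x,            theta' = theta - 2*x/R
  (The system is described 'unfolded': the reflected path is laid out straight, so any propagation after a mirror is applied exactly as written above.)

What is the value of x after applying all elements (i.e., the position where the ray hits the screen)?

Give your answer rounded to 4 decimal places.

Answer: 5.7699

Derivation:
Initial: x=-4.0000 theta=0.2000
After 1 (propagate distance d=40): x=4.0000 theta=0.2000
After 2 (thin lens f=58): x=4.0000 theta=19/145 (≈0.1310)
After 3 (propagate distance d=12): x=808/145 (≈5.5724) theta=19/145 (≈0.1310)
After 4 (curved mirror R=88): x=808/145 (≈5.5724) theta=7/1595 (≈0.0044)
After 5 (propagate distance d=45 (to screen)): x=9203/1595 (≈5.7699) theta=7/1595 (≈0.0044)
Rounded to 4 decimal places: x = 5.7699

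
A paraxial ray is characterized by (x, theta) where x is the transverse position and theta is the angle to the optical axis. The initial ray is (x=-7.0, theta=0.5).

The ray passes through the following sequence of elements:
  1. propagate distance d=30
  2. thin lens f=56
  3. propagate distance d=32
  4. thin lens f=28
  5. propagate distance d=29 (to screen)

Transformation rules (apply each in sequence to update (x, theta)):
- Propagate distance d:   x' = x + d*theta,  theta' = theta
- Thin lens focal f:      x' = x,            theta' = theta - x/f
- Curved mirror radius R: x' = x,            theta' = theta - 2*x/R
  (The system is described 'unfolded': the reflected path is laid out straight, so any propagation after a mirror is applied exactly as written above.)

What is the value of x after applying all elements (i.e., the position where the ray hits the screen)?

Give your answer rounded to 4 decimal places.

Answer: 9.6633

Derivation:
Initial: x=-7.0000 theta=0.5000
After 1 (propagate distance d=30): x=8.0000 theta=0.5000
After 2 (thin lens f=56): x=8.0000 theta=5/14 (≈0.3571)
After 3 (propagate distance d=32): x=136/7 (≈19.4286) theta=5/14 (≈0.3571)
After 4 (thin lens f=28): x=136/7 (≈19.4286) theta=-33/98 (≈-0.3367)
After 5 (propagate distance d=29 (to screen)): x=947/98 (≈9.6633) theta=-33/98 (≈-0.3367)
Rounded to 4 decimal places: x = 9.6633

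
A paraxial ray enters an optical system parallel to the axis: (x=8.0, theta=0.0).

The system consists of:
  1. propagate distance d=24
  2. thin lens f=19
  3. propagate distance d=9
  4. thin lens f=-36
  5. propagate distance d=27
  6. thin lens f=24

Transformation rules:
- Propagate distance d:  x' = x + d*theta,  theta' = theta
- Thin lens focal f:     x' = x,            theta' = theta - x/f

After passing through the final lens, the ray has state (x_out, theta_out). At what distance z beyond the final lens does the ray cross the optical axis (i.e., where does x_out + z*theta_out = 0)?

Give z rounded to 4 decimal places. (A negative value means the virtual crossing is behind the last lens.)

Initial: x=8.0000 theta=0.0000
After 1 (propagate distance d=24): x=8.0000 theta=0.0000
After 2 (thin lens f=19): x=8.0000 theta=-8/19 (≈-0.4211)
After 3 (propagate distance d=9): x=80/19 (≈4.2105) theta=-8/19 (≈-0.4211)
After 4 (thin lens f=-36): x=80/19 (≈4.2105) theta=-52/171 (≈-0.3041)
After 5 (propagate distance d=27): x=-4.0000 theta=-52/171 (≈-0.3041)
After 6 (thin lens f=24): x=-4.0000 theta=-47/342 (≈-0.1374)
z_focus = -x_out/theta_out = -(-4.0000)/(-47/342) = -1368/47 ≈ -29.1064
Rounded to 4 decimal places: z = -29.1064

Answer: -29.1064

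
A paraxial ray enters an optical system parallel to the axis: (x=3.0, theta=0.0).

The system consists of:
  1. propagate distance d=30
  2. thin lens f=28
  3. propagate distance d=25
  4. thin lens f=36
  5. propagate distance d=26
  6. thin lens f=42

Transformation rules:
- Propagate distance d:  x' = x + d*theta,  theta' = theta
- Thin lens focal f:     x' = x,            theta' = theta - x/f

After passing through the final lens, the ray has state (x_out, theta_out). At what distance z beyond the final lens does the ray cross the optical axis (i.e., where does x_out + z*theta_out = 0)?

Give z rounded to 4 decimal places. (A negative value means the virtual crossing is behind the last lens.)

Initial: x=3.0000 theta=0.0000
After 1 (propagate distance d=30): x=3.0000 theta=0.0000
After 2 (thin lens f=28): x=3.0000 theta=-3/28 (≈-0.1071)
After 3 (propagate distance d=25): x=9/28 (≈0.3214) theta=-3/28 (≈-0.1071)
After 4 (thin lens f=36): x=9/28 (≈0.3214) theta=-13/112 (≈-0.1161)
After 5 (propagate distance d=26): x=-151/56 (≈-2.6964) theta=-13/112 (≈-0.1161)
After 6 (thin lens f=42): x=-151/56 (≈-2.6964) theta=-61/1176 (≈-0.0519)
z_focus = -x_out/theta_out = -(-151/56)/(-61/1176) = -3171/61 ≈ -51.9836
Rounded to 4 decimal places: z = -51.9836

Answer: -51.9836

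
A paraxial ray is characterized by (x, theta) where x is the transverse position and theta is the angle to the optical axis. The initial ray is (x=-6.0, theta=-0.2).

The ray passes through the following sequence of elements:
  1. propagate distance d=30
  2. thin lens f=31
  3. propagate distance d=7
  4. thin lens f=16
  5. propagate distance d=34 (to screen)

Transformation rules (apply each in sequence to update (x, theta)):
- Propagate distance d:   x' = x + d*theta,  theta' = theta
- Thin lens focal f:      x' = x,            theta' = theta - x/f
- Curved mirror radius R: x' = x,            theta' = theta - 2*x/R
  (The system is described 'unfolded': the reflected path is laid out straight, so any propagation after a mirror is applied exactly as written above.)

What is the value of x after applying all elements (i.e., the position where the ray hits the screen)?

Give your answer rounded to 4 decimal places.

Initial: x=-6.0000 theta=-0.2000
After 1 (propagate distance d=30): x=-12.0000 theta=-0.2000
After 2 (thin lens f=31): x=-12.0000 theta=29/155 (≈0.1871)
After 3 (propagate distance d=7): x=-1657/155 (≈-10.6903) theta=29/155 (≈0.1871)
After 4 (thin lens f=16): x=-1657/155 (≈-10.6903) theta=2121/2480 (≈0.8552)
After 5 (propagate distance d=34 (to screen)): x=22801/1240 (≈18.3879) theta=2121/2480 (≈0.8552)
Rounded to 4 decimal places: x = 18.3879

Answer: 18.3879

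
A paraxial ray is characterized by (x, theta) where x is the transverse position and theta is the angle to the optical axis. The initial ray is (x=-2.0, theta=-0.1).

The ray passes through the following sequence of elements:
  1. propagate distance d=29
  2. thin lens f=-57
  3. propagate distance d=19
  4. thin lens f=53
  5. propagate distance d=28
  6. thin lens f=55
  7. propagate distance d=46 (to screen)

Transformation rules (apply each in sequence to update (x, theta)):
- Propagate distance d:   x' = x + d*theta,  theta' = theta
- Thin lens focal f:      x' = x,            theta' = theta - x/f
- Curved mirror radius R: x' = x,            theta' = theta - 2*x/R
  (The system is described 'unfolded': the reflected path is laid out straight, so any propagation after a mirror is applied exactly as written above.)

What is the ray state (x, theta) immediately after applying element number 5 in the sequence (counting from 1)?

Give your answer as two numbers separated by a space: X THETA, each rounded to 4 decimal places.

Initial: x=-2.0000 theta=-0.1000
After 1 (propagate distance d=29): x=-4.9000 theta=-0.1000
After 2 (thin lens f=-57): x=-4.9000 theta=-53/285 (≈-0.1860)
After 3 (propagate distance d=19): x=-253/30 (≈-8.4333) theta=-53/285 (≈-0.1860)
After 4 (thin lens f=53): x=-253/30 (≈-8.4333) theta=-811/30210 (≈-0.0268)
After 5 (propagate distance d=28): x=-92493/10070 (≈-9.1850) theta=-811/30210 (≈-0.0268)
Rounded to 4 decimal places: x = -9.1850, theta = -0.0268

Answer: -9.1850 -0.0268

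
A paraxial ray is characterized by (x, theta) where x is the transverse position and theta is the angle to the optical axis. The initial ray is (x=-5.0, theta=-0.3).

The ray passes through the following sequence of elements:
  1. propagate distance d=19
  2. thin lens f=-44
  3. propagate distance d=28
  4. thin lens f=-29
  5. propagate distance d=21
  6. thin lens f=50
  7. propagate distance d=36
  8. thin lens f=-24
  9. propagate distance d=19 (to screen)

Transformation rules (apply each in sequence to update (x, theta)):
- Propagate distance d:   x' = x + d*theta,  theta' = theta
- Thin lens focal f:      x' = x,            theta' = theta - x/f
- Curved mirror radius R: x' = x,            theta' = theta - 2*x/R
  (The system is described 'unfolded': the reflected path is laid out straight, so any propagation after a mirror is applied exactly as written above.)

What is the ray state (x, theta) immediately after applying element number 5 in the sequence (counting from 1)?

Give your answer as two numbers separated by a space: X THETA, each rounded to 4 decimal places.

Initial: x=-5.0000 theta=-0.3000
After 1 (propagate distance d=19): x=-10.7000 theta=-0.3000
After 2 (thin lens f=-44): x=-10.7000 theta=-239/440 (≈-0.5432)
After 3 (propagate distance d=28): x=-285/11 (≈-25.9091) theta=-239/440 (≈-0.5432)
After 4 (thin lens f=-29): x=-285/11 (≈-25.9091) theta=-18331/12760 (≈-1.4366)
After 5 (propagate distance d=21): x=-715551/12760 (≈-56.0777) theta=-18331/12760 (≈-1.4366)
Rounded to 4 decimal places: x = -56.0777, theta = -1.4366

Answer: -56.0777 -1.4366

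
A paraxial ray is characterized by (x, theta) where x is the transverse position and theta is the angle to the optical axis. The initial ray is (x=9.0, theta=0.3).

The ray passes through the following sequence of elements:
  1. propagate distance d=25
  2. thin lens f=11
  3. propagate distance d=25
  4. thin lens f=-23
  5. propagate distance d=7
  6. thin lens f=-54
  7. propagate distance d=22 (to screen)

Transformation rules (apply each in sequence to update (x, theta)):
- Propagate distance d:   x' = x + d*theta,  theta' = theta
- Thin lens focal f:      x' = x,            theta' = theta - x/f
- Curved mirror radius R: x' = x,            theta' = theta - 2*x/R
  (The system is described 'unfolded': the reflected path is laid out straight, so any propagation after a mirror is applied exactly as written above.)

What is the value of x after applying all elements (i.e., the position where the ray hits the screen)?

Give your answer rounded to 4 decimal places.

Initial: x=9.0000 theta=0.3000
After 1 (propagate distance d=25): x=16.5000 theta=0.3000
After 2 (thin lens f=11): x=16.5000 theta=-1.2000
After 3 (propagate distance d=25): x=-13.5000 theta=-1.2000
After 4 (thin lens f=-23): x=-13.5000 theta=-411/230 (≈-1.7870)
After 5 (propagate distance d=7): x=-2991/115 (≈-26.0087) theta=-411/230 (≈-1.7870)
After 6 (thin lens f=-54): x=-2991/115 (≈-26.0087) theta=-2348/1035 (≈-2.2686)
After 7 (propagate distance d=22 (to screen)): x=-15715/207 (≈-75.9179) theta=-2348/1035 (≈-2.2686)
Rounded to 4 decimal places: x = -75.9179

Answer: -75.9179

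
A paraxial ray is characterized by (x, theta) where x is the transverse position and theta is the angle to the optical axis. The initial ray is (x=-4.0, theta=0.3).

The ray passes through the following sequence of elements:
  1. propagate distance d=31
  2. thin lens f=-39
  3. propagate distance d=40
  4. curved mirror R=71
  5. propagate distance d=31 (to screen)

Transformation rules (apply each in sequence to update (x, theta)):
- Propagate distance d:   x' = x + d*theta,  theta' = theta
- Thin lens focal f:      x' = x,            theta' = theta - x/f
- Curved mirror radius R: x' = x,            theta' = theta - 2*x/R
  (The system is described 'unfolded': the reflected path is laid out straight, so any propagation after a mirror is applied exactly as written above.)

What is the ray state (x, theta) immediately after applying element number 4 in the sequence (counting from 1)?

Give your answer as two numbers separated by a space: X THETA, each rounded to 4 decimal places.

Answer: 22.7359 -0.2046

Derivation:
Initial: x=-4.0000 theta=0.3000
After 1 (propagate distance d=31): x=5.3000 theta=0.3000
After 2 (thin lens f=-39): x=5.3000 theta=17/39 (≈0.4359)
After 3 (propagate distance d=40): x=8867/390 (≈22.7359) theta=17/39 (≈0.4359)
After 4 (curved mirror R=71): x=8867/390 (≈22.7359) theta=-944/4615 (≈-0.2046)
Rounded to 4 decimal places: x = 22.7359, theta = -0.2046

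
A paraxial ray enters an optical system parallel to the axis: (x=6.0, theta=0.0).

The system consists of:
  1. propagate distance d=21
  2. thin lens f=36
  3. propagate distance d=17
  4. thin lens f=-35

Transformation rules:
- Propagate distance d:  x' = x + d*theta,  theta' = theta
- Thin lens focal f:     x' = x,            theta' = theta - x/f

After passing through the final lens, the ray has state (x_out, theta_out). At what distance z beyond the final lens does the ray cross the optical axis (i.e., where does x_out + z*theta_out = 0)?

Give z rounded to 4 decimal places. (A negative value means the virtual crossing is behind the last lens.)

Initial: x=6.0000 theta=0.0000
After 1 (propagate distance d=21): x=6.0000 theta=0.0000
After 2 (thin lens f=36): x=6.0000 theta=-1/6 (≈-0.1667)
After 3 (propagate distance d=17): x=19/6 (≈3.1667) theta=-1/6 (≈-0.1667)
After 4 (thin lens f=-35): x=19/6 (≈3.1667) theta=-8/105 (≈-0.0762)
z_focus = -x_out/theta_out = -(19/6)/(-8/105) = 41.5625
Rounded to 4 decimal places: z = 41.5625

Answer: 41.5625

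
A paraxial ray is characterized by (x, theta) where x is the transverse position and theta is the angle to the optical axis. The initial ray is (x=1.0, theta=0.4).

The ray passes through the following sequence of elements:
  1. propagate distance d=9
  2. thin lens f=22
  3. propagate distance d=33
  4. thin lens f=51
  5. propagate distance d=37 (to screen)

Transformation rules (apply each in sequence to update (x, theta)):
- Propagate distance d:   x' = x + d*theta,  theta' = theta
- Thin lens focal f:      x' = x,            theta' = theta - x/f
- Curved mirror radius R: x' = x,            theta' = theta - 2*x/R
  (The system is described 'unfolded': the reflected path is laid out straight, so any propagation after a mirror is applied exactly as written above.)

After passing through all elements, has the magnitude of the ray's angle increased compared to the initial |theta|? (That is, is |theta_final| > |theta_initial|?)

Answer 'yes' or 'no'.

Answer: no

Derivation:
Initial: x=1.0000 theta=0.4000
After 1 (propagate distance d=9): x=4.6000 theta=0.4000
After 2 (thin lens f=22): x=4.6000 theta=21/110 (≈0.1909)
After 3 (propagate distance d=33): x=10.9000 theta=21/110 (≈0.1909)
After 4 (thin lens f=51): x=10.9000 theta=-64/2805 (≈-0.0228)
After 5 (propagate distance d=37 (to screen)): x=56413/5610 (≈10.0558) theta=-64/2805 (≈-0.0228)
|theta_initial|=0.4000 |theta_final|=64/2805 (≈0.0228) -> not increased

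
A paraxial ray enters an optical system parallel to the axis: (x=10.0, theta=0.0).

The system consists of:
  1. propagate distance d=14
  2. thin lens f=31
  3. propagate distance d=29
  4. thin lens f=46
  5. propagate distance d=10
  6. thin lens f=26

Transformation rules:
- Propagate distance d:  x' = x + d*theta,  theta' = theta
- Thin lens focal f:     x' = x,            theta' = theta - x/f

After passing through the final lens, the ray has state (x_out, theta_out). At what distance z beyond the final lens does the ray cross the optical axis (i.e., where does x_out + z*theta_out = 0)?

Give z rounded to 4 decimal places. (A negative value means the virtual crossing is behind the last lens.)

Initial: x=10.0000 theta=0.0000
After 1 (propagate distance d=14): x=10.0000 theta=0.0000
After 2 (thin lens f=31): x=10.0000 theta=-10/31 (≈-0.3226)
After 3 (propagate distance d=29): x=20/31 (≈0.6452) theta=-10/31 (≈-0.3226)
After 4 (thin lens f=46): x=20/31 (≈0.6452) theta=-240/713 (≈-0.3366)
After 5 (propagate distance d=10): x=-1940/713 (≈-2.7209) theta=-240/713 (≈-0.3366)
After 6 (thin lens f=26): x=-1940/713 (≈-2.7209) theta=-2150/9269 (≈-0.2320)
z_focus = -x_out/theta_out = -(-1940/713)/(-2150/9269) = -2522/215 ≈ -11.7302
Rounded to 4 decimal places: z = -11.7302

Answer: -11.7302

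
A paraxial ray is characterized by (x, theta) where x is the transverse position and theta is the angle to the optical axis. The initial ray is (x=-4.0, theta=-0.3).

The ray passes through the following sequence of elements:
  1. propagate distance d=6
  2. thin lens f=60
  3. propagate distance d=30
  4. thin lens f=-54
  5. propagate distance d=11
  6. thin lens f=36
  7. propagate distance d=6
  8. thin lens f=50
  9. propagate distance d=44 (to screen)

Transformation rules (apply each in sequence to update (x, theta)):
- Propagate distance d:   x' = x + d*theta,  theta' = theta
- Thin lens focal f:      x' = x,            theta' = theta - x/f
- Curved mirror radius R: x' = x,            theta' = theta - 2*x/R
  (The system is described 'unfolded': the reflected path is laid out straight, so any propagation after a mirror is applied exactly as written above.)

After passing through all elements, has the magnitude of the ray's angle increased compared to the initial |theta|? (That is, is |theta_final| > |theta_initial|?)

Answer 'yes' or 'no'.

Initial: x=-4.0000 theta=-0.3000
After 1 (propagate distance d=6): x=-5.8000 theta=-0.3000
After 2 (thin lens f=60): x=-5.8000 theta=-61/300 (≈-0.2033)
After 3 (propagate distance d=30): x=-11.9000 theta=-61/300 (≈-0.2033)
After 4 (thin lens f=-54): x=-11.9000 theta=-286/675 (≈-0.4237)
After 5 (propagate distance d=11): x=-22357/1350 (≈-16.5607) theta=-286/675 (≈-0.4237)
After 6 (thin lens f=36): x=-22357/1350 (≈-16.5607) theta=353/9720 (≈0.0363)
After 7 (propagate distance d=6): x=-132377/8100 (≈-16.3428) theta=353/9720 (≈0.0363)
After 8 (thin lens f=50): x=-132377/8100 (≈-16.3428) theta=55157/151875 (≈0.3632)
After 9 (propagate distance d=44 (to screen)): x=-220643/607500 (≈-0.3632) theta=55157/151875 (≈0.3632)
|theta_initial|=0.3000 |theta_final|=55157/151875 (≈0.3632) -> increased

Answer: yes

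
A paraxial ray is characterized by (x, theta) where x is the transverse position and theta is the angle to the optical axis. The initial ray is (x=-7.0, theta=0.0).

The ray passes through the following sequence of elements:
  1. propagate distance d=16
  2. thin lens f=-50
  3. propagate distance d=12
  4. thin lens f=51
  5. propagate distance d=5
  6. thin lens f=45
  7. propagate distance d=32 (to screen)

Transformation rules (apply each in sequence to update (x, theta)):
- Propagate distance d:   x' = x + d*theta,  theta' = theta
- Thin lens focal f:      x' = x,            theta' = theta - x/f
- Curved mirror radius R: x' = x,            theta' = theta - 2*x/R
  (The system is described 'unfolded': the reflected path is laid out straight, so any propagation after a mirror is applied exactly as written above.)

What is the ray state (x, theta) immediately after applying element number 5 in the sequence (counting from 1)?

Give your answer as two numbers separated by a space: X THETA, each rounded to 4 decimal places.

Initial: x=-7.0000 theta=0.0000
After 1 (propagate distance d=16): x=-7.0000 theta=0.0000
After 2 (thin lens f=-50): x=-7.0000 theta=-0.1400
After 3 (propagate distance d=12): x=-8.6800 theta=-0.1400
After 4 (thin lens f=51): x=-8.6800 theta=77/2550 (≈0.0302)
After 5 (propagate distance d=5): x=-21749/2550 (≈-8.5290) theta=77/2550 (≈0.0302)
Rounded to 4 decimal places: x = -8.5290, theta = 0.0302

Answer: -8.5290 0.0302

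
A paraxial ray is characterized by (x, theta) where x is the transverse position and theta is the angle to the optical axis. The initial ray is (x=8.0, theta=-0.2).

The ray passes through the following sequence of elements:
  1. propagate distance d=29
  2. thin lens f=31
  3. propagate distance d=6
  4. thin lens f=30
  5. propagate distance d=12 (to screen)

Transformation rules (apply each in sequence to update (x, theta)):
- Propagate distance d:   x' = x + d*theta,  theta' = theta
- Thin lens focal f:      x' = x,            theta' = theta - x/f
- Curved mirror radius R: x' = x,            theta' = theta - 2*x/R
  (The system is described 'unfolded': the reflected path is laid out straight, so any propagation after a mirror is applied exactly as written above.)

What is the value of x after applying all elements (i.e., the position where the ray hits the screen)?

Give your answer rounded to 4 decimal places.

Answer: -2.9071

Derivation:
Initial: x=8.0000 theta=-0.2000
After 1 (propagate distance d=29): x=2.2000 theta=-0.2000
After 2 (thin lens f=31): x=2.2000 theta=-42/155 (≈-0.2710)
After 3 (propagate distance d=6): x=89/155 (≈0.5742) theta=-42/155 (≈-0.2710)
After 4 (thin lens f=30): x=89/155 (≈0.5742) theta=-1349/4650 (≈-0.2901)
After 5 (propagate distance d=12 (to screen)): x=-2253/775 (≈-2.9071) theta=-1349/4650 (≈-0.2901)
Rounded to 4 decimal places: x = -2.9071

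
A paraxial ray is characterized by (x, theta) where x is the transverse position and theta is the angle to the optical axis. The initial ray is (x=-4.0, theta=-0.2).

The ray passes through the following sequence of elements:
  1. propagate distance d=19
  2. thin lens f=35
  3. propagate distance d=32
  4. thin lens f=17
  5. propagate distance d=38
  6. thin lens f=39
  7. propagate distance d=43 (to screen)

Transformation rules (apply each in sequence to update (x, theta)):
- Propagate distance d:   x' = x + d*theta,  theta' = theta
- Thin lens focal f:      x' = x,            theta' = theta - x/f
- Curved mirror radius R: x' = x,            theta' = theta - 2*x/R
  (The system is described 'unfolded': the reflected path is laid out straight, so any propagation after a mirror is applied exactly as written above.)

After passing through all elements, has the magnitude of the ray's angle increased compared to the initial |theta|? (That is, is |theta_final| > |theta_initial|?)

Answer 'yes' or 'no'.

Answer: no

Derivation:
Initial: x=-4.0000 theta=-0.2000
After 1 (propagate distance d=19): x=-7.8000 theta=-0.2000
After 2 (thin lens f=35): x=-7.8000 theta=4/175 (≈0.0229)
After 3 (propagate distance d=32): x=-1237/175 (≈-7.0686) theta=4/175 (≈0.0229)
After 4 (thin lens f=17): x=-1237/175 (≈-7.0686) theta=261/595 (≈0.4387)
After 5 (propagate distance d=38): x=28561/2975 (≈9.6003) theta=261/595 (≈0.4387)
After 6 (thin lens f=39): x=28561/2975 (≈9.6003) theta=1718/8925 (≈0.1925)
After 7 (propagate distance d=43 (to screen)): x=159557/8925 (≈17.8775) theta=1718/8925 (≈0.1925)
|theta_initial|=0.2000 |theta_final|=1718/8925 (≈0.1925) -> not increased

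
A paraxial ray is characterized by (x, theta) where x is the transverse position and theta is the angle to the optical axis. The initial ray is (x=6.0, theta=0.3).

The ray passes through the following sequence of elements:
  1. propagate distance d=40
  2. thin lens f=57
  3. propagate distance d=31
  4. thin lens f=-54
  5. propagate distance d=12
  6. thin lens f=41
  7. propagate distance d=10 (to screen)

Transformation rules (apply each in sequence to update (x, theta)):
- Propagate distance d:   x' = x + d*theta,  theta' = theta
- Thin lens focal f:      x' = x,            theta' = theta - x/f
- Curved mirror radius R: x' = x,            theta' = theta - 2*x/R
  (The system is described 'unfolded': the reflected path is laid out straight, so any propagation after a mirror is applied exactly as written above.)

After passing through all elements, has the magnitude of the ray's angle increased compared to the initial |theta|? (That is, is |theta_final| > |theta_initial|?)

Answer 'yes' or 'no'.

Answer: no

Derivation:
Initial: x=6.0000 theta=0.3000
After 1 (propagate distance d=40): x=18.0000 theta=0.3000
After 2 (thin lens f=57): x=18.0000 theta=-3/190 (≈-0.0158)
After 3 (propagate distance d=31): x=3327/190 (≈17.5105) theta=-3/190 (≈-0.0158)
After 4 (thin lens f=-54): x=3327/190 (≈17.5105) theta=211/684 (≈0.3085)
After 5 (propagate distance d=12): x=12091/570 (≈21.2123) theta=211/684 (≈0.3085)
After 6 (thin lens f=41): x=12091/570 (≈21.2123) theta=-29291/140220 (≈-0.2089)
After 7 (propagate distance d=10 (to screen)): x=670369/35055 (≈19.1233) theta=-29291/140220 (≈-0.2089)
|theta_initial|=0.3000 |theta_final|=29291/140220 (≈0.2089) -> not increased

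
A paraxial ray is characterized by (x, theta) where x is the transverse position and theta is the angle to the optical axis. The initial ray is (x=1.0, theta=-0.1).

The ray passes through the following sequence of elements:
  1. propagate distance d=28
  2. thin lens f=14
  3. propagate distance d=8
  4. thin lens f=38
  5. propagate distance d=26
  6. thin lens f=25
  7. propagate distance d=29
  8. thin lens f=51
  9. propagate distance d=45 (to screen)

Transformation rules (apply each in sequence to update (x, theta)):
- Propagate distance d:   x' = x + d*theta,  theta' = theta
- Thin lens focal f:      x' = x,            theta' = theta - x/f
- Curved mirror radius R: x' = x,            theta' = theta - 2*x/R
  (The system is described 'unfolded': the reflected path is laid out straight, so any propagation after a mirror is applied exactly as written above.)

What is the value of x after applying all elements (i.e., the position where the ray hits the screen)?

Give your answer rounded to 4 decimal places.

Answer: 2.9366

Derivation:
Initial: x=1.0000 theta=-0.1000
After 1 (propagate distance d=28): x=-1.8000 theta=-0.1000
After 2 (thin lens f=14): x=-1.8000 theta=1/35 (≈0.0286)
After 3 (propagate distance d=8): x=-11/7 (≈-1.5714) theta=1/35 (≈0.0286)
After 4 (thin lens f=38): x=-11/7 (≈-1.5714) theta=93/1330 (≈0.0699)
After 5 (propagate distance d=26): x=164/665 (≈0.2466) theta=93/1330 (≈0.0699)
After 6 (thin lens f=25): x=164/665 (≈0.2466) theta=1997/33250 (≈0.0601)
After 7 (propagate distance d=29): x=66113/33250 (≈1.9884) theta=1997/33250 (≈0.0601)
After 8 (thin lens f=51): x=66113/33250 (≈1.9884) theta=1051/49875 (≈0.0211)
After 9 (propagate distance d=45 (to screen)): x=13949/4750 (≈2.9366) theta=1051/49875 (≈0.0211)
Rounded to 4 decimal places: x = 2.9366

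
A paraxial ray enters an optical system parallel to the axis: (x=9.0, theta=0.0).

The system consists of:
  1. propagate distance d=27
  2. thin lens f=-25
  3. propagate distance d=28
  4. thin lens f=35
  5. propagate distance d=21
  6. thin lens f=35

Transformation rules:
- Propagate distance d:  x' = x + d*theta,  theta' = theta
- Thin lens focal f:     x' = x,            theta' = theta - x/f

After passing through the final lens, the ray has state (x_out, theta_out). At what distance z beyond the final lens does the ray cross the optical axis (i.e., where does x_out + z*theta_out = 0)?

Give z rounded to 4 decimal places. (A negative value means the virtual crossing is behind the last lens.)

Initial: x=9.0000 theta=0.0000
After 1 (propagate distance d=27): x=9.0000 theta=0.0000
After 2 (thin lens f=-25): x=9.0000 theta=0.3600
After 3 (propagate distance d=28): x=19.0800 theta=0.3600
After 4 (thin lens f=35): x=19.0800 theta=-162/875 (≈-0.1851)
After 5 (propagate distance d=21): x=15.1920 theta=-162/875 (≈-0.1851)
After 6 (thin lens f=35): x=15.1920 theta=-0.6192
z_focus = -x_out/theta_out = -(15.1920)/(-0.6192) = 1055/43 ≈ 24.5349
Rounded to 4 decimal places: z = 24.5349

Answer: 24.5349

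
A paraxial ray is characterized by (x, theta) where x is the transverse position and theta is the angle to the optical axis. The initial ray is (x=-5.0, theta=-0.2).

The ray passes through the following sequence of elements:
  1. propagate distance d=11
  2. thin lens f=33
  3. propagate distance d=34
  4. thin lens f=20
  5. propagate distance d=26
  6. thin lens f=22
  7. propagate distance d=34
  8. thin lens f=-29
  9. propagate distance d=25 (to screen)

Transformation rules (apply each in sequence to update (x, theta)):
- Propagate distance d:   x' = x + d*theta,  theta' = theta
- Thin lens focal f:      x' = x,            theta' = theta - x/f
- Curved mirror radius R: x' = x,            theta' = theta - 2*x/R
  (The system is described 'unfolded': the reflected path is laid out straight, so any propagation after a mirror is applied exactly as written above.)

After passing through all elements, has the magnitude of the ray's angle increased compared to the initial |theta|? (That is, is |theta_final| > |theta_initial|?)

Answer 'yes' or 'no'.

Answer: yes

Derivation:
Initial: x=-5.0000 theta=-0.2000
After 1 (propagate distance d=11): x=-7.2000 theta=-0.2000
After 2 (thin lens f=33): x=-7.2000 theta=1/55 (≈0.0182)
After 3 (propagate distance d=34): x=-362/55 (≈-6.5818) theta=1/55 (≈0.0182)
After 4 (thin lens f=20): x=-362/55 (≈-6.5818) theta=191/550 (≈0.3473)
After 5 (propagate distance d=26): x=673/275 (≈2.4473) theta=191/550 (≈0.3473)
After 6 (thin lens f=22): x=673/275 (≈2.4473) theta=714/3025 (≈0.2360)
After 7 (propagate distance d=34): x=31679/3025 (≈10.4724) theta=714/3025 (≈0.2360)
After 8 (thin lens f=-29): x=31679/3025 (≈10.4724) theta=10477/17545 (≈0.5972)
After 9 (propagate distance d=25 (to screen)): x=2228316/87725 (≈25.4012) theta=10477/17545 (≈0.5972)
|theta_initial|=0.2000 |theta_final|=10477/17545 (≈0.5972) -> increased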